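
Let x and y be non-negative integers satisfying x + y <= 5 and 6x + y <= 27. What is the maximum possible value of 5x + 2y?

Relaxing integrality, the LP optimum is 23.20 at (x,y) = (4.4, 0.6), which is not an integer point.
(x,y)=(4,1): 1·4+1·1=5≤5, 6·4+1·1=25≤27, objective 22.
(x,y)=(4,0): 1·4+1·0=4≤5, 6·4+1·0=24≤27, objective 20.
No feasible integer point exceeds 22.

22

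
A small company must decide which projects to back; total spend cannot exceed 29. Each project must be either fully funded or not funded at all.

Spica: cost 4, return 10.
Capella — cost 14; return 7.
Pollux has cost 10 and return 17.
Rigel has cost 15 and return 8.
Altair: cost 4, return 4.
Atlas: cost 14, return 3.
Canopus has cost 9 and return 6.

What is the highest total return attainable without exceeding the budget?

37

This is an integer program with binary decision variables.
Allowing fractional choices, the relaxed optimum would be about 38.1, but projects are indivisible.
Spica + Capella + Pollux: cost 4 + 14 + 10 = 28 ≤ 29, return 10 + 7 + 17 = 34.
Spica + Pollux + Rigel: cost 4 + 10 + 15 = 29 ≤ 29, return 10 + 17 + 8 = 35.
Spica + Pollux + Altair + Canopus: cost 4 + 10 + 4 + 9 = 27 ≤ 29, return 10 + 17 + 4 + 6 = 37.
Best is Spica, Pollux, Altair, and Canopus with total return 37.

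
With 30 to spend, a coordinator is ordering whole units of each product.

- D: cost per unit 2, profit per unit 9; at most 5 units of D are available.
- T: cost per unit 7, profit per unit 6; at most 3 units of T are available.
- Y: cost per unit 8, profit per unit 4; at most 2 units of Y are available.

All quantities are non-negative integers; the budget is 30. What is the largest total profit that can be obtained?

57

This is a bounded integer knapsack.
D has the best ratio (9/2); taking only D gives at most 5×9 = 45 (stopped by the supply cap of 5).
Mixing does better — 5×D and 2×T: cost 24 ≤ 30, profit 5·9 + 2·6 = 57.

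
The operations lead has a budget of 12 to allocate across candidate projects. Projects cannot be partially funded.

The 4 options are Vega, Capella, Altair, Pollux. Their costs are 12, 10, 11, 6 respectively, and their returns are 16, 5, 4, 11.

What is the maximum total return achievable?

16

Take Vega: cost 12 ≤ 12, return 16.
No other feasible combination does better.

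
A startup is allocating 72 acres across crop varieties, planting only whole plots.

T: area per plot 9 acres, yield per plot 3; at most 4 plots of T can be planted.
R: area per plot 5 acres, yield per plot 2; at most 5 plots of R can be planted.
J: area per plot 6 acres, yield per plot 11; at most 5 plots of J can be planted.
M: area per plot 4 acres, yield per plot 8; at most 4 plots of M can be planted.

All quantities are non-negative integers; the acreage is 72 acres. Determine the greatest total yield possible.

M has the best ratio (8/4); taking only M gives at most 4×8 = 32 (stopped by the supply cap of 4).
Mixing does better — 5×R, 5×J, and 4×M: area 71 ≤ 72, yield 5·2 + 5·11 + 4·8 = 97.

97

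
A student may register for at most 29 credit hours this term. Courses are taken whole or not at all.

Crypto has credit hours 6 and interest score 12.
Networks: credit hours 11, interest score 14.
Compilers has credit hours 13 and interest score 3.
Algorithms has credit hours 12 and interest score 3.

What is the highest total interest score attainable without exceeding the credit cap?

Crypto + Networks + Algorithms: credit hours 6 + 11 + 12 = 29 ≤ 29, interest score 12 + 14 + 3 = 29.
Crypto + Networks: credit hours 6 + 11 = 17 ≤ 29, interest score 12 + 14 = 26.
Best is Crypto, Networks, and Algorithms with total interest score 29.

29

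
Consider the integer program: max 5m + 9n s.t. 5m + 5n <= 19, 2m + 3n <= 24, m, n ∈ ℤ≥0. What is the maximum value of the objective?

27

(m,n)=(0,3) is feasible, giving 27.
(m,n)=(1,2) is feasible, giving 23.
Maximum is 27 at (m,n)=(0,3).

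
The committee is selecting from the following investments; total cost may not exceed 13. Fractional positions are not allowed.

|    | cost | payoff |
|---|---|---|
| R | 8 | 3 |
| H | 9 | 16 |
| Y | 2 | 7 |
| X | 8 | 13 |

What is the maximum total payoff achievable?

Allowing fractional choices, the relaxed optimum would be about 26.2, but investments are indivisible.
Y + X: cost 2 + 8 = 10 ≤ 13, payoff 7 + 13 = 20.
H: cost 9 ≤ 13, payoff 16.
H + Y: cost 9 + 2 = 11 ≤ 13, payoff 16 + 7 = 23.
Best is H and Y with total payoff 23.

23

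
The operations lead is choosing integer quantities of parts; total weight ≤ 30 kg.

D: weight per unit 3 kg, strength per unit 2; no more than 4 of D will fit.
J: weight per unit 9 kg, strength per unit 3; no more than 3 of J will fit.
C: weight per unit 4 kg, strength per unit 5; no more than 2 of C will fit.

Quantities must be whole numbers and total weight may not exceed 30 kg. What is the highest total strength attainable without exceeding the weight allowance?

4×D, 1×J, and 2×C: weight 29 ≤ 30, strength 4·2 + 1·3 + 2·5 = 21.
3×D, 1×J, and 2×C: weight 26 ≤ 30, strength 3·2 + 1·3 + 2·5 = 19.
Best is 21.

21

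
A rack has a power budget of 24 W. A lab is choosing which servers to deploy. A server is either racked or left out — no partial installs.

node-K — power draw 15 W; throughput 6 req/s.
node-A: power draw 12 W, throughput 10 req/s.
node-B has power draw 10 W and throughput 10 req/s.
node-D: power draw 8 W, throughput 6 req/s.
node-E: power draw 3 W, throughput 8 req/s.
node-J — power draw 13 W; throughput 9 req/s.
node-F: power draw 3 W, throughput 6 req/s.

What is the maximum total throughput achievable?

node-B + node-E + node-F: power draw 10 + 3 + 3 = 16 ≤ 24, throughput 10 + 8 + 6 = 24.
node-A + node-E + node-F: power draw 12 + 3 + 3 = 18 ≤ 24, throughput 10 + 8 + 6 = 24.
node-B + node-D + node-E + node-F: power draw 10 + 8 + 3 + 3 = 24 ≤ 24, throughput 10 + 6 + 8 + 6 = 30.
Best is node-B, node-D, node-E, and node-F with total throughput 30.

30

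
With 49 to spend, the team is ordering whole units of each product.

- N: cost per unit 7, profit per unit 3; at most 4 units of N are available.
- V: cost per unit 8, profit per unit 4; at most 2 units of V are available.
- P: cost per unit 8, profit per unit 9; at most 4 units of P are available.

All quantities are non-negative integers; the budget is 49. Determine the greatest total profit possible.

44

P has the best ratio (9/8); taking only P gives at most 4×9 = 36 (stopped by the supply cap of 4).
Mixing does better — 2×V and 4×P: cost 48 ≤ 49, profit 2·4 + 4·9 = 44.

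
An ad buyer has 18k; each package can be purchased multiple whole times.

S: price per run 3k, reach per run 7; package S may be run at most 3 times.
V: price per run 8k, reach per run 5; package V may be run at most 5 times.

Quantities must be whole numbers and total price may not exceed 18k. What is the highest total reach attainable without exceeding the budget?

This is a bounded integer knapsack.
3×S and 1×V: price 17 ≤ 18, reach 3·7 + 1·5 = 26.
3×S: price 9 ≤ 18, reach 3·7 = 21.
Best is 26.

26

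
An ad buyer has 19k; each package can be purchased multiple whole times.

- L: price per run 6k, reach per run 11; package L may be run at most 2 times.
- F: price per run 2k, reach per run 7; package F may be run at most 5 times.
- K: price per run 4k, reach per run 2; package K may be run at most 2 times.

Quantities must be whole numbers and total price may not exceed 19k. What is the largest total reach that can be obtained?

This is a bounded integer knapsack.
F has the best ratio (7/2); taking only F gives at most 5×7 = 35 (stopped by the supply cap of 5).
Mixing does better — 1×L and 5×F: price 16 ≤ 19, reach 1·11 + 5·7 = 46.

46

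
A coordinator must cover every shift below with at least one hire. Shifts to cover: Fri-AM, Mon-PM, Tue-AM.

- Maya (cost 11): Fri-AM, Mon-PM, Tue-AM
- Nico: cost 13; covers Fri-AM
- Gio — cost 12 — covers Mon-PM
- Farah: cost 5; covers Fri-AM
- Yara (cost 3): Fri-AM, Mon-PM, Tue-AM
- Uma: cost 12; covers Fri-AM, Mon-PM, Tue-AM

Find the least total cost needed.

This is a weighted set-cover instance.
Yara alone covers Fri-AM, Mon-PM, Tue-AM — every shift.
Total cost: 3.
No cover costs less than 3.

3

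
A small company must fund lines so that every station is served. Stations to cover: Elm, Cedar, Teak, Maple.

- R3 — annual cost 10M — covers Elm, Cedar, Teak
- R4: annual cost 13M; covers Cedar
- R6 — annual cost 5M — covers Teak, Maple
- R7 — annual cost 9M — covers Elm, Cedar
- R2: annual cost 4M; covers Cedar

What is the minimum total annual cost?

This is an integer covering problem.
The greedy cost-per-new-station heuristic would pick R6, R2, and R7 for 18, but a cheaper cover exists.
Choose R6 and R7: together they cover Elm, Cedar, Teak, Maple — every station.
Total annual cost: 5 + 9 = 14.
No cover costs less than 14.

14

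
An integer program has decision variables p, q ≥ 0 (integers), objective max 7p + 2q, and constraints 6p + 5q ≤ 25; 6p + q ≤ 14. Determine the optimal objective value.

18

Relaxing integrality, the LP optimum is 18.62 at (p,q) = (1.88, 2.75), which is not an integer point.
(p,q)=(2,2): 6·2+5·2=22≤25, 6·2+1·2=14≤14, objective 18.
(p,q)=(2,1): 6·2+5·1=17≤25, 6·2+1·1=13≤14, objective 16.
(p,q)=(1,3): 6·1+5·3=21≤25, 6·1+1·3=9≤14, objective 13.
(p,q)=(1,2): 6·1+5·2=16≤25, 6·1+1·2=8≤14, objective 11.
The best lattice point is (2,2), giving 18.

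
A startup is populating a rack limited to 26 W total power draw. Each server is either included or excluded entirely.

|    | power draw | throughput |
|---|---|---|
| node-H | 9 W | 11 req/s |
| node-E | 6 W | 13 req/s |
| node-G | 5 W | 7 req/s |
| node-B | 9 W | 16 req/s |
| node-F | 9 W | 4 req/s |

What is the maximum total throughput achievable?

40

Allowing fractional choices, the relaxed optimum would be about 43.3, but servers are indivisible.
node-H + node-E + node-B: power draw 9 + 6 + 9 = 24 ≤ 26, throughput 11 + 13 + 16 = 40.
node-E + node-G + node-B: power draw 6 + 5 + 9 = 20 ≤ 26, throughput 13 + 7 + 16 = 36.
node-H + node-G + node-B: power draw 9 + 5 + 9 = 23 ≤ 26, throughput 11 + 7 + 16 = 34.
Best is node-H, node-E, and node-B with total throughput 40.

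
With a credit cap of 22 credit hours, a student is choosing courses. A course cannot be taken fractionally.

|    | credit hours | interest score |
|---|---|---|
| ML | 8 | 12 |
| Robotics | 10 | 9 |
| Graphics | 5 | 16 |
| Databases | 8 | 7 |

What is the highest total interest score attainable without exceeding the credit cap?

35

ML + Graphics + Databases: credit hours 8 + 5 + 8 = 21 ≤ 22, interest score 12 + 16 + 7 = 35.
ML + Graphics: credit hours 8 + 5 = 13 ≤ 22, interest score 12 + 16 = 28.
Robotics + Graphics: credit hours 10 + 5 = 15 ≤ 22, interest score 9 + 16 = 25.
Best is ML, Graphics, and Databases with total interest score 35.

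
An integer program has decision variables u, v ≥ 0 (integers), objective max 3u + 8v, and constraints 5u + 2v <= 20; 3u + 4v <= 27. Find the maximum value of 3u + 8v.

51

The continuous relaxation peaks at (0, 6.75) with value 54.00; rounding to a feasible lattice point costs some objective.
(u,v)=(1,6): 5·1+2·6=17≤20, 3·1+4·6=27≤27, objective 51.
(u,v)=(0,6): 5·0+2·6=12≤20, 3·0+4·6=24≤27, objective 48.
(u,v)=(2,5): 5·2+2·5=20≤20, 3·2+4·5=26≤27, objective 46.
(u,v)=(1,5): 5·1+2·5=15≤20, 3·1+4·5=23≤27, objective 43.
No feasible integer point exceeds 51.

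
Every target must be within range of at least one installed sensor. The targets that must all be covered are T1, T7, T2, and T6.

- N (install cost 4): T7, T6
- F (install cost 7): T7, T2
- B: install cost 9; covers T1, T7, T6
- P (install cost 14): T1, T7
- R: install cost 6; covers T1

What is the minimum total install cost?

The greedy cost-per-new-target heuristic would pick N, R, and F for 17, but a cheaper cover exists.
Choose F and B: together they cover T1, T7, T2, T6 — every target.
Total install cost: 7 + 9 = 16.
No cover costs less than 16.

16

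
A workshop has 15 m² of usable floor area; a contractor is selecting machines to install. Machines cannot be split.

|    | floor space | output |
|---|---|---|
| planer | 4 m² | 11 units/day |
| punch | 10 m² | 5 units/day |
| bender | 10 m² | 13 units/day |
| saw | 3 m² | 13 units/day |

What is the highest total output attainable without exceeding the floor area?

26

Allowing fractional choices, the relaxed optimum would be about 34.4, but machines are indivisible.
planer + saw: floor space 4 + 3 = 7 ≤ 15, output 11 + 13 = 24.
bender + saw: floor space 10 + 3 = 13 ≤ 15, output 13 + 13 = 26.
planer + bender: floor space 4 + 10 = 14 ≤ 15, output 11 + 13 = 24.
Best is bender and saw with total output 26.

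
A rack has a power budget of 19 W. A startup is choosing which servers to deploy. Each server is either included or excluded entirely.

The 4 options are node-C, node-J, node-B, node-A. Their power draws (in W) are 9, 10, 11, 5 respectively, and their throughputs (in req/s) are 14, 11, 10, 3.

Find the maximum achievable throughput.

Take node-C and node-J: power draw 9 + 10 = 19 ≤ 19, throughput 14 + 11 = 25.
No other feasible combination does better.

25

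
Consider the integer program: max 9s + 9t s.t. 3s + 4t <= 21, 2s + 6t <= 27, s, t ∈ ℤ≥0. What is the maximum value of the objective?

(s,t)=(7,0) is feasible, giving 63.
(s,t)=(6,0) is feasible, giving 54.
The best lattice point is (7,0), giving 63.

63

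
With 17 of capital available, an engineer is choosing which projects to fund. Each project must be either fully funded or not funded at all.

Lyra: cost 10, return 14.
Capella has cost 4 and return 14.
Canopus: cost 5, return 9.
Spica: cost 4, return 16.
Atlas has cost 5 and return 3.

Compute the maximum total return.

39

Capella + Spica + Atlas: cost 4 + 4 + 5 = 13 ≤ 17, return 14 + 16 + 3 = 33.
Capella + Canopus + Spica: cost 4 + 5 + 4 = 13 ≤ 17, return 14 + 9 + 16 = 39.
Best is Capella, Canopus, and Spica with total return 39.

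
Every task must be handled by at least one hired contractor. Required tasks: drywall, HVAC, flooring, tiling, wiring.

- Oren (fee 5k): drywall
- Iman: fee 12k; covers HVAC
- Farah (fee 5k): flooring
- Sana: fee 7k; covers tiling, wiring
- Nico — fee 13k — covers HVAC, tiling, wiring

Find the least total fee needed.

23

The greedy cost-per-new-task heuristic would pick Sana, Oren, Farah, and Iman for 29, but a cheaper cover exists.
Choose Oren, Farah, and Nico: together they cover drywall, HVAC, flooring, tiling, wiring — every task.
Total fee: 5 + 5 + 13 = 23.
No cover costs less than 23.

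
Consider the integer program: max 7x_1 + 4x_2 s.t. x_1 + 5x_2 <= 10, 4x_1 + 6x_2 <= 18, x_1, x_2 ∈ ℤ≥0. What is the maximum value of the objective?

Relaxing integrality, the LP optimum is 31.50 at (x_1,x_2) = (4.5, 0), which is not an integer point.
(x_1,x_2)=(4,0): 1·4+5·0=4≤10, 4·4+6·0=16≤18, objective 28.
(x_1,x_2)=(3,1): 1·3+5·1=8≤10, 4·3+6·1=18≤18, objective 25.
(x_1,x_2)=(3,0): 1·3+5·0=3≤10, 4·3+6·0=12≤18, objective 21.
The best lattice point is (4,0), giving 28.

28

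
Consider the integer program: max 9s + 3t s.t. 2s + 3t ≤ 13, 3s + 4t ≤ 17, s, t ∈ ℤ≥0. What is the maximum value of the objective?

(s,t)=(5,0): 2·5+3·0=10≤13, 3·5+4·0=15≤17, objective 45.
(s,t)=(4,1): 2·4+3·1=11≤13, 3·4+4·1=16≤17, objective 39.
(s,t)=(4,0): 2·4+3·0=8≤13, 3·4+4·0=12≤17, objective 36.
Maximum is 45 at (s,t)=(5,0).

45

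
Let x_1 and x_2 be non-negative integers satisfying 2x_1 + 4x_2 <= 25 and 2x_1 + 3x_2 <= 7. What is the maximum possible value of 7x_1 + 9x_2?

(x_1,x_2)=(2,1): 2·2+4·1=8≤25, 2·2+3·1=7≤7, objective 23.
(x_1,x_2)=(3,0): 2·3+4·0=6≤25, 2·3+3·0=6≤7, objective 21.
No feasible integer point exceeds 23.

23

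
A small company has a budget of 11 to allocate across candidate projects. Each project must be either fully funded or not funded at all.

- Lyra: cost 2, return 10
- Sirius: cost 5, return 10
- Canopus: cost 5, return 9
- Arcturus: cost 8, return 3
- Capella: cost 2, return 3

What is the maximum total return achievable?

This is an integer program with binary decision variables.
Lyra + Canopus + Capella: cost 2 + 5 + 2 = 9 ≤ 11, return 10 + 9 + 3 = 22.
Lyra + Sirius: cost 2 + 5 = 7 ≤ 11, return 10 + 10 = 20.
Lyra + Sirius + Capella: cost 2 + 5 + 2 = 9 ≤ 11, return 10 + 10 + 3 = 23.
Best is Lyra, Sirius, and Capella with total return 23.

23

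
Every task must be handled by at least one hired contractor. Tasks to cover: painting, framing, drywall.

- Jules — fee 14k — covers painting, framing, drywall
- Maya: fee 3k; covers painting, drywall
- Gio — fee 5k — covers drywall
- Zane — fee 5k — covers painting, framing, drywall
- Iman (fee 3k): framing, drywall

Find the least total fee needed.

The greedy cost-per-new-task heuristic would pick Maya and Iman for 6, but a cheaper cover exists.
Zane alone covers painting, framing, drywall — every task.
Total fee: 5.
No cover costs less than 5.

5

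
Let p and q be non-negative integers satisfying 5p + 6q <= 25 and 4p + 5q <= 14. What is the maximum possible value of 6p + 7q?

(p,q)=(1,2) is feasible, giving 20.
(p,q)=(2,1) is feasible, giving 19.
(p,q)=(3,0) is feasible, giving 18.
Maximum is 20 at (p,q)=(1,2).

20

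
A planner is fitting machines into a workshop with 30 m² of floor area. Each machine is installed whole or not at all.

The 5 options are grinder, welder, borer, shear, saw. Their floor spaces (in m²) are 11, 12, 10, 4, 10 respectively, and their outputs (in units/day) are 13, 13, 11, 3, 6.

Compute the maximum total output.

29

Allowing fractional choices, the relaxed optimum would be about 33.8, but machines are indivisible.
grinder + welder + shear: floor space 11 + 12 + 4 = 27 ≤ 30, output 13 + 13 + 3 = 29.
grinder + borer + shear: floor space 11 + 10 + 4 = 25 ≤ 30, output 13 + 11 + 3 = 27.
welder + borer + shear: floor space 12 + 10 + 4 = 26 ≤ 30, output 13 + 11 + 3 = 27.
Best is grinder, welder, and shear with total output 29.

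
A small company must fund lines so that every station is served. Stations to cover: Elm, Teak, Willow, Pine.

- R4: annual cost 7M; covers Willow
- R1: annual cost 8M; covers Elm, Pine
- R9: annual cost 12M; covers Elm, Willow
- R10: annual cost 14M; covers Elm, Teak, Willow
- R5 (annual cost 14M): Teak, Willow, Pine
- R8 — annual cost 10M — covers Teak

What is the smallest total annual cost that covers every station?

Choose R1 and R10: together they cover Elm, Teak, Willow, Pine — every station.
Total annual cost: 8 + 14 = 22.

22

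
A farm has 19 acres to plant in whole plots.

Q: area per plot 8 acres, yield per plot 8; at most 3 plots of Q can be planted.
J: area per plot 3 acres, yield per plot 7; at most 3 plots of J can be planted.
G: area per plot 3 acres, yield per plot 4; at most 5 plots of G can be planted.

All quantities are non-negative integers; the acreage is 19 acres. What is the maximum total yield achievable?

33

Take 3×J and 3×G: area 18 ≤ 19, yield 3·7 + 3·4 = 33.
J has the best ratio (7/3) and is taken to its limit of 3; remaining capacity is filled optimally with the others.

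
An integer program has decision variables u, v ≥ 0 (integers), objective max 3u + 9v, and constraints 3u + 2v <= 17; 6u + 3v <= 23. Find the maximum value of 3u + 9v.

63

The continuous relaxation peaks at (0, 7.67) with value 69.00; rounding to a feasible lattice point costs some objective.
(u,v)=(0,7): 3·0+2·7=14≤17, 6·0+3·7=21≤23, objective 63.
(u,v)=(0,6): 3·0+2·6=12≤17, 6·0+3·6=18≤23, objective 54.
No feasible integer point exceeds 63.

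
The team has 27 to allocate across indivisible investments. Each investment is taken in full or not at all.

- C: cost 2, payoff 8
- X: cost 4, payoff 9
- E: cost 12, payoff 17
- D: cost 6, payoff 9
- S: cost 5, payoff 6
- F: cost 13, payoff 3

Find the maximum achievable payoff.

43

Allowing fractional choices, the relaxed optimum would be about 46.6, but investments are indivisible.
X + E + D + S: cost 4 + 12 + 6 + 5 = 27 ≤ 27, payoff 9 + 17 + 9 + 6 = 41.
C + X + E + D: cost 2 + 4 + 12 + 6 = 24 ≤ 27, payoff 8 + 9 + 17 + 9 = 43.
C + X + E + S: cost 2 + 4 + 12 + 5 = 23 ≤ 27, payoff 8 + 9 + 17 + 6 = 40.
Best is C, X, E, and D with total payoff 43.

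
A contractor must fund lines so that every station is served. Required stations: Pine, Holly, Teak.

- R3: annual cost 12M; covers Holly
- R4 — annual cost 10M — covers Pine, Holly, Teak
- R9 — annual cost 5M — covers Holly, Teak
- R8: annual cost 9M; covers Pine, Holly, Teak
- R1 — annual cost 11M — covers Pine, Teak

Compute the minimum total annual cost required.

The greedy cost-per-new-station heuristic would pick R9 and R8 for 14, but a cheaper cover exists.
R8 alone covers Pine, Holly, Teak — every station.
Total annual cost: 9.
No cover costs less than 9.

9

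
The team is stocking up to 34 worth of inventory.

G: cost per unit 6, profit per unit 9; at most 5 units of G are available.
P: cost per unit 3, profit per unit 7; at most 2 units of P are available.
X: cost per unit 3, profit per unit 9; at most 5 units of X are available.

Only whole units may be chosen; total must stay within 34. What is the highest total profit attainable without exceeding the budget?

Take 2×G, 2×P, and 5×X: cost 33 ≤ 34, profit 2·9 + 2·7 + 5·9 = 77.
X has the best ratio (9/3) and is taken to its limit of 5; remaining capacity is filled optimally with the others.

77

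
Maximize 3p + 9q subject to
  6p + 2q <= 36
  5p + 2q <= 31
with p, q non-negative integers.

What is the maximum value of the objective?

The continuous relaxation peaks at (0, 15.5) with value 139.50; rounding to a feasible lattice point costs some objective.
(p,q)=(0,15): 6·0+2·15=30≤36, 5·0+2·15=30≤31, objective 135.
(p,q)=(0,14): 6·0+2·14=28≤36, 5·0+2·14=28≤31, objective 126.
Maximum is 135 at (p,q)=(0,15).

135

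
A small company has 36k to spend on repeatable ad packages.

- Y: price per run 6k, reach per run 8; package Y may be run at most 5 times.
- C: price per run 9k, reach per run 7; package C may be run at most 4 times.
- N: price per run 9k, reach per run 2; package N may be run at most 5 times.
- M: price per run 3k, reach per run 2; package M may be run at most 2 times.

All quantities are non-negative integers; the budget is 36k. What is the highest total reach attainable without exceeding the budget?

Take 5×Y and 2×M: price 36 ≤ 36, reach 5·8 + 2·2 = 44.
Y has the best ratio (8/6) and is taken to its limit of 5; remaining capacity is filled optimally with the others.

44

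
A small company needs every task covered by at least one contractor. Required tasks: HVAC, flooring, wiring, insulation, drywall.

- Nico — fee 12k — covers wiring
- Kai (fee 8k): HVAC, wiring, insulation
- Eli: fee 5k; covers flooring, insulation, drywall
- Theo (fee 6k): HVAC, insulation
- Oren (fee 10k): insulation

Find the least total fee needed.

13

Choose Kai and Eli: together they cover HVAC, flooring, wiring, insulation, drywall — every task.
Total fee: 8 + 5 = 13.
No cover costs less than 13.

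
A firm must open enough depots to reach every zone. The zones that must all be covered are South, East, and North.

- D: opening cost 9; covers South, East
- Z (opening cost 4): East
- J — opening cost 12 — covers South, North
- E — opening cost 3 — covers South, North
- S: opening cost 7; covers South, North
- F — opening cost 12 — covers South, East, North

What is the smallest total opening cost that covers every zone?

7

Choose Z and E: together they cover South, East, North — every zone.
Total opening cost: 4 + 3 = 7.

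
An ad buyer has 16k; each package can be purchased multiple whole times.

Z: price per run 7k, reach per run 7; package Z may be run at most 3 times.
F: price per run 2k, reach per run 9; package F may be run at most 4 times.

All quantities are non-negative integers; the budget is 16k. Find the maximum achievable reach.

43

4×F: price 8 ≤ 16, reach 4·9 = 36.
1×Z and 4×F: price 15 ≤ 16, reach 1·7 + 4·9 = 43.
Best is 43.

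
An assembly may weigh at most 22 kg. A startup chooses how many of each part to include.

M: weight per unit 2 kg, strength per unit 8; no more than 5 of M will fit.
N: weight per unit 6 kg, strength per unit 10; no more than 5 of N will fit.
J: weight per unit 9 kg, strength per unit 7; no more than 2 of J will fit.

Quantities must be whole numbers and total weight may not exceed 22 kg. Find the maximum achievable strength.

60

4×M and 2×N: weight 20 ≤ 22, strength 4·8 + 2·10 = 52.
5×M and 2×N: weight 22 ≤ 22, strength 5·8 + 2·10 = 60.
Best is 60.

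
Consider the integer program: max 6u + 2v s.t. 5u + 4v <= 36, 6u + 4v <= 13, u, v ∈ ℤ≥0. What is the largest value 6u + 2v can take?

12

Relaxing integrality, the LP optimum is 13.00 at (u,v) = (2.17, 0), which is not an integer point.
(u,v)=(2,0) is feasible, giving 12.
(u,v)=(1,1) is feasible, giving 8.
The best lattice point is (2,0), giving 12.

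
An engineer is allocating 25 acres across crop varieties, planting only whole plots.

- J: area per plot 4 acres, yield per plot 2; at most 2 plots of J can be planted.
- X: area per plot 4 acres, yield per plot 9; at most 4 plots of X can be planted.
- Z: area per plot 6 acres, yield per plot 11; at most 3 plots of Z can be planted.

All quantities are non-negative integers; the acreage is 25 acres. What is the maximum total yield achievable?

This is a bounded integer knapsack.
Take 3×X and 2×Z: area 24 ≤ 25, yield 3·9 + 2·11 = 49.
No other integer combination yields more.

49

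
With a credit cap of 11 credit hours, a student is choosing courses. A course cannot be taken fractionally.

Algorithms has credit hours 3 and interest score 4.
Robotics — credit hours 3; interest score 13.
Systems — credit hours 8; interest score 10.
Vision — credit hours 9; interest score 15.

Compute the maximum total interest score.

23

This is an integer program with binary decision variables.
Take Robotics and Systems: credit hours 3 + 8 = 11 ≤ 11, interest score 13 + 10 = 23.
No other feasible combination does better.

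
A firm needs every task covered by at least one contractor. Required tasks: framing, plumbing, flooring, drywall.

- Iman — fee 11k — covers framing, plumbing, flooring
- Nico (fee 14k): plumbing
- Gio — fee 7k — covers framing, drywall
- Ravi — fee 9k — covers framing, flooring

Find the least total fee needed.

Choose Iman and Gio: together they cover framing, plumbing, flooring, drywall — every task.
Total fee: 11 + 7 = 18.
No cover costs less than 18.

18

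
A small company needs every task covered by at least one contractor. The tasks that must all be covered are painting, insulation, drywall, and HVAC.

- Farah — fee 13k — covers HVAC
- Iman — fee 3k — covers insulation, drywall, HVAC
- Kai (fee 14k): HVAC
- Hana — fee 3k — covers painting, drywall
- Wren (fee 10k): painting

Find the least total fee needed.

Choose Iman and Hana: together they cover painting, insulation, drywall, HVAC — every task.
Total fee: 3 + 3 = 6.
No cover costs less than 6.

6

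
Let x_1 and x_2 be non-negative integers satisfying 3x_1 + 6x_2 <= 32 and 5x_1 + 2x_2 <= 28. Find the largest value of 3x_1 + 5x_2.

The continuous relaxation peaks at (4.33, 3.17) with value 28.83; rounding to a feasible lattice point costs some objective.
(x_1,x_2)=(4,3) is feasible, giving 27.
(x_1,x_2)=(3,3) is feasible, giving 24.
(x_1,x_2)=(4,2) is feasible, giving 22.
The best lattice point is (4,3), giving 27.

27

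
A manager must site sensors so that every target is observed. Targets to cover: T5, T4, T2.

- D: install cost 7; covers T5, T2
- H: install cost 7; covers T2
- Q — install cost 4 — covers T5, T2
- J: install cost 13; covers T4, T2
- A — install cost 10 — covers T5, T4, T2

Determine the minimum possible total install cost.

This is a weighted set-cover instance.
The greedy cost-per-new-target heuristic would pick Q and A for 14, but a cheaper cover exists.
A alone covers T5, T4, T2 — every target.
Total install cost: 10.
No cover costs less than 10.

10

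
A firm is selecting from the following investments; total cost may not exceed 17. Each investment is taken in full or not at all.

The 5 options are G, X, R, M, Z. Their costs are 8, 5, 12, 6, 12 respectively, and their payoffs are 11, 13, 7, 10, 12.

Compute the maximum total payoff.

25

Take X and Z: cost 5 + 12 = 17 ≤ 17, payoff 13 + 12 = 25.
No other feasible combination does better.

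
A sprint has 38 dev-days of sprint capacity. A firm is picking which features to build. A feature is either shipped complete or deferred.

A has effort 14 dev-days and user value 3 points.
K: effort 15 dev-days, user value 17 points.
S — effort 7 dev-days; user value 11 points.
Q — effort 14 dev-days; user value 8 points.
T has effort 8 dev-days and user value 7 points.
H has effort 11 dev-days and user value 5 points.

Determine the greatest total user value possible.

K + S + T: effort 15 + 7 + 8 = 30 ≤ 38, user value 17 + 11 + 7 = 35.
K + S + Q: effort 15 + 7 + 14 = 36 ≤ 38, user value 17 + 11 + 8 = 36.
Best is K, S, and Q with total user value 36.

36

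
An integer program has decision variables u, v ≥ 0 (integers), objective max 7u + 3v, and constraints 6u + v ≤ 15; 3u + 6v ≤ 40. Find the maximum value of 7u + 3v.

25

(u,v)=(1,6): 6·1+1·6=12≤15, 3·1+6·6=39≤40, objective 25.
(u,v)=(1,5): 6·1+1·5=11≤15, 3·1+6·5=33≤40, objective 22.
(u,v)=(1,4): 6·1+1·4=10≤15, 3·1+6·4=27≤40, objective 19.
No feasible integer point exceeds 25.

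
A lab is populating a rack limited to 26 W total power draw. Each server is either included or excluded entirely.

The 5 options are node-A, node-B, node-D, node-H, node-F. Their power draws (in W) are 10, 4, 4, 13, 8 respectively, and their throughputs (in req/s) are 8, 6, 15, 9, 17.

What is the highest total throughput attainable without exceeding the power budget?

node-A + node-B + node-D + node-F: power draw 10 + 4 + 4 + 8 = 26 ≤ 26, throughput 8 + 6 + 15 + 17 = 46.
node-D + node-H + node-F: power draw 4 + 13 + 8 = 25 ≤ 26, throughput 15 + 9 + 17 = 41.
Best is node-A, node-B, node-D, and node-F with total throughput 46.

46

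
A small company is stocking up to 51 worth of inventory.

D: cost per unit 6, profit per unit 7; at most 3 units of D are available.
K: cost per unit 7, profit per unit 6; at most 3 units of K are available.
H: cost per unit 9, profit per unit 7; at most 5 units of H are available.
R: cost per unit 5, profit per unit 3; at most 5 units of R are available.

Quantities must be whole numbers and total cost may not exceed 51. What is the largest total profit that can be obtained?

47

Take 3×D, 2×K, and 2×H: cost 50 ≤ 51, profit 3·7 + 2·6 + 2·7 = 47.
D has the best ratio (7/6) and is taken to its limit of 3; remaining capacity is filled optimally with the others.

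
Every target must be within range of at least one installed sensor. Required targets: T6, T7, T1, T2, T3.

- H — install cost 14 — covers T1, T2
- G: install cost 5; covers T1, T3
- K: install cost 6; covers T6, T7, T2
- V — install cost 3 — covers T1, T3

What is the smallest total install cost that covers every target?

Choose K and V: together they cover T6, T7, T1, T2, T3 — every target.
Total install cost: 6 + 3 = 9.
No cover costs less than 9.

9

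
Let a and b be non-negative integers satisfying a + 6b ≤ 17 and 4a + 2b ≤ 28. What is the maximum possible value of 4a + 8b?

36

(a,b)=(5,2): 1·5+6·2=17≤17, 4·5+2·2=24≤28, objective 36.
(a,b)=(6,1): 1·6+6·1=12≤17, 4·6+2·1=26≤28, objective 32.
(a,b)=(4,2): 1·4+6·2=16≤17, 4·4+2·2=20≤28, objective 32.
No feasible integer point exceeds 36.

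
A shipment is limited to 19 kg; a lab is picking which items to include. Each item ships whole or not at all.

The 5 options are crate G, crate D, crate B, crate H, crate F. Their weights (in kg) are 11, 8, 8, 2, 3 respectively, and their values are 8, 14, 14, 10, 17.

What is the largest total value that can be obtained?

45

crate D + crate H + crate F: weight 8 + 2 + 3 = 13 ≤ 19, value 14 + 10 + 17 = 41.
crate D + crate B + crate F: weight 8 + 8 + 3 = 19 ≤ 19, value 14 + 14 + 17 = 45.
crate B + crate H + crate F: weight 8 + 2 + 3 = 13 ≤ 19, value 14 + 10 + 17 = 41.
Best is crate D, crate B, and crate F with total value 45.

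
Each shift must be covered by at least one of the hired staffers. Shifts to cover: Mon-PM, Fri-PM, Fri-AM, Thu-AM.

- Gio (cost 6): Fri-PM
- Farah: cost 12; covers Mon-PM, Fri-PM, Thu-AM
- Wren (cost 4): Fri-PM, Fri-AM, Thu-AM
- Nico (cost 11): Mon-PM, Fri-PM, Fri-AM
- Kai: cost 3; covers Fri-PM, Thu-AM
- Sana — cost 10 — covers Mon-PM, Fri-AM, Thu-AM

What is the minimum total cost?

13

The greedy cost-per-new-shift heuristic would pick Wren and Sana for 14, but a cheaper cover exists.
Choose Kai and Sana: together they cover Mon-PM, Fri-PM, Fri-AM, Thu-AM — every shift.
Total cost: 3 + 10 = 13.
No cover costs less than 13.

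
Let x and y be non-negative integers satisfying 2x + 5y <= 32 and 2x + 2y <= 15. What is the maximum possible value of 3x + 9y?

57

(x,y)=(1,6): 2·1+5·6=32≤32, 2·1+2·6=14≤15, objective 57.
(x,y)=(0,6): 2·0+5·6=30≤32, 2·0+2·6=12≤15, objective 54.
(x,y)=(2,5): 2·2+5·5=29≤32, 2·2+2·5=14≤15, objective 51.
No feasible integer point exceeds 57.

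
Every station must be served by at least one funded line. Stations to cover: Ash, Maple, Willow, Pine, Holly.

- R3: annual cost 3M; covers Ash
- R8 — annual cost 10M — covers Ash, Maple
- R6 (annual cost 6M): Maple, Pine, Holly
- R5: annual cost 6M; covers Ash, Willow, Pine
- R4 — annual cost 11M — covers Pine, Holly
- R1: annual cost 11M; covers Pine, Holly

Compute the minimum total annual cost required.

Choose R6 and R5: together they cover Ash, Maple, Willow, Pine, Holly — every station.
Total annual cost: 6 + 6 = 12.

12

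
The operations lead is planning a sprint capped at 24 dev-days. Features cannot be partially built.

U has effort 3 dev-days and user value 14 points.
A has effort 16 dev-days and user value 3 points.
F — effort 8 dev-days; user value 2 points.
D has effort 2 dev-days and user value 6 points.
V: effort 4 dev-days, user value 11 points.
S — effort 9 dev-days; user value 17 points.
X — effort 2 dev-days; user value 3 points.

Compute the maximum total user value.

51

U + D + V + S + X: effort 3 + 2 + 4 + 9 + 2 = 20 ≤ 24, user value 14 + 6 + 11 + 17 + 3 = 51.
U + V + S + X: effort 3 + 4 + 9 + 2 = 18 ≤ 24, user value 14 + 11 + 17 + 3 = 45.
U + D + V + S: effort 3 + 2 + 4 + 9 = 18 ≤ 24, user value 14 + 6 + 11 + 17 = 48.
Best is U, D, V, S, and X with total user value 51.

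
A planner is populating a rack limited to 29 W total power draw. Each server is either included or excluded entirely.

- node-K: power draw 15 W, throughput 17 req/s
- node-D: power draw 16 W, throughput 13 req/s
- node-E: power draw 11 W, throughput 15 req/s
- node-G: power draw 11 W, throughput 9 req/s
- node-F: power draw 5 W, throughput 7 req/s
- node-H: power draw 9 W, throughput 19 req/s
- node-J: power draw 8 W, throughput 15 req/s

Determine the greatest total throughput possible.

Take node-E, node-H, and node-J: power draw 11 + 9 + 8 = 28 ≤ 29, throughput 15 + 19 + 15 = 49.
No other feasible combination does better.

49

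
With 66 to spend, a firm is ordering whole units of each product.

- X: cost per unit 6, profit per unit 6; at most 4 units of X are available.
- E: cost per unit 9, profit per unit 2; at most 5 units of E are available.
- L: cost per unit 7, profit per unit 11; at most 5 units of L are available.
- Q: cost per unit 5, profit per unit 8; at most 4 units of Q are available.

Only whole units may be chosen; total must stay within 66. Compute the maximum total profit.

3×X, 4×L, and 4×Q: cost 66 ≤ 66, profit 3·6 + 4·11 + 4·8 = 94.
1×X, 5×L, and 4×Q: cost 61 ≤ 66, profit 1·6 + 5·11 + 4·8 = 93.
Best is 94.

94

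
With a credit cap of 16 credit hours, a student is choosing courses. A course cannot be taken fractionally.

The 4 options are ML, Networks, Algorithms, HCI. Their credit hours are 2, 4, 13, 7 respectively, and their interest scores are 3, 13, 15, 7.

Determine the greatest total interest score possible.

ML + Algorithms: credit hours 2 + 13 = 15 ≤ 16, interest score 3 + 15 = 18.
Networks + HCI: credit hours 4 + 7 = 11 ≤ 16, interest score 13 + 7 = 20.
ML + Networks + HCI: credit hours 2 + 4 + 7 = 13 ≤ 16, interest score 3 + 13 + 7 = 23.
Best is ML, Networks, and HCI with total interest score 23.

23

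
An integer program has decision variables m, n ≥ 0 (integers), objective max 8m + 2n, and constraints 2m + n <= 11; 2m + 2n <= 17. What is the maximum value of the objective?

42

(m,n)=(5,1) is feasible, giving 42.
(m,n)=(5,0) is feasible, giving 40.
Maximum is 42 at (m,n)=(5,1).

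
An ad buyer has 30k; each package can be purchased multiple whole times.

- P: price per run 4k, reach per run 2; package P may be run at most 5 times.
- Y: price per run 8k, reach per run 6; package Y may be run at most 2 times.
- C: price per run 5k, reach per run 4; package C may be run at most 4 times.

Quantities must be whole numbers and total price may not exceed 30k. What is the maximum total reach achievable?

C has the best ratio (4/5); taking only C gives at most 4×4 = 16 (stopped by the supply cap of 4).
Mixing does better — 1×Y and 4×C: price 28 ≤ 30, reach 1·6 + 4·4 = 22.

22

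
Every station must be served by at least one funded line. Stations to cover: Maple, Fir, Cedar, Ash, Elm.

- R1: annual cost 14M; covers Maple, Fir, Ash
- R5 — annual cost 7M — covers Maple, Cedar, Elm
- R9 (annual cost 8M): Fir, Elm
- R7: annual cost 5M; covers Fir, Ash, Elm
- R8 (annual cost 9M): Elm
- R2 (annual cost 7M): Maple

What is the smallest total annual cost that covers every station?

Choose R5 and R7: together they cover Maple, Fir, Cedar, Ash, Elm — every station.
Total annual cost: 7 + 5 = 12.
No cover costs less than 12.

12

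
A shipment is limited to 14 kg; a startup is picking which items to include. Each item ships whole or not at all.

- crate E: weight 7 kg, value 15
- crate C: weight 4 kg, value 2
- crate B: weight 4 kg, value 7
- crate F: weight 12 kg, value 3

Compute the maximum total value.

22

Allowing fractional choices, the relaxed optimum would be about 23.5, but items are indivisible.
crate E + crate B: weight 7 + 4 = 11 ≤ 14, value 15 + 7 = 22.
crate E + crate C: weight 7 + 4 = 11 ≤ 14, value 15 + 2 = 17.
Best is crate E and crate B with total value 22.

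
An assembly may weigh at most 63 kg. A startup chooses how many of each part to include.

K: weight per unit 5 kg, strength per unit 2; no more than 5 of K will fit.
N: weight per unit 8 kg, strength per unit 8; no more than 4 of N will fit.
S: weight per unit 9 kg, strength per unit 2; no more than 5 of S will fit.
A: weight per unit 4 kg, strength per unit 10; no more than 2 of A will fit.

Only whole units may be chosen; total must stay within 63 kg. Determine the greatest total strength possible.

60

1×K, 4×N, 2×S, and 2×A: weight 63 ≤ 63, strength 1·2 + 4·8 + 2·2 + 2·10 = 58.
4×K, 4×N, and 2×A: weight 60 ≤ 63, strength 4·2 + 4·8 + 2·10 = 60.
Best is 60.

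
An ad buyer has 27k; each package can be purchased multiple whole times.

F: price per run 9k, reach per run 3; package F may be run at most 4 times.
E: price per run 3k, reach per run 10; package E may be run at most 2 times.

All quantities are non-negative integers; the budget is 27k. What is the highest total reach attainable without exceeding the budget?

26

E has the best ratio (10/3); taking only E gives at most 2×10 = 20 (stopped by the supply cap of 2).
Mixing does better — 2×F and 2×E: price 24 ≤ 27, reach 2·3 + 2·10 = 26.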